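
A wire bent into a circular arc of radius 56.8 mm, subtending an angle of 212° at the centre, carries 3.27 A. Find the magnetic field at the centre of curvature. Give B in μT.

The Biot–Savart field of a circular arc at its centre is B = μ₀Iφ/(4πR), with φ = 3.7 rad.
B = (4π×10⁻⁷ × 3.27 × 3.7) / (4π × 0.0568) = 2.13×10⁻⁵ T.

B ≈ 21.3 μT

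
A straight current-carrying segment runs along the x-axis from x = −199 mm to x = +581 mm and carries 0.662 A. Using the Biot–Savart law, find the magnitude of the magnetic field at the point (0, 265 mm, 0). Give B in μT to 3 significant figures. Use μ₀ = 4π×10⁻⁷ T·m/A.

For a finite straight segment, B = (μ₀I/4πd)(sinθ₁ + sinθ₂), where θ₁, θ₂ are the angles from the perpendicular to each end.
The perpendicular distance is d = 0.265 m; the end-offsets along the wire are a = 0.199 m and b = 0.581 m.
sinθ₁ = 0.199/√(0.199²+0.265²) = 0.6005; sinθ₂ = 0.581/√(0.581²+0.265²) = 0.9098.
B = (4π×10⁻⁷ × 0.662) / (4π × 0.265) × (0.6005 + 0.9098) = 3.77×10⁻⁷ T.

B ≈ 0.377 μT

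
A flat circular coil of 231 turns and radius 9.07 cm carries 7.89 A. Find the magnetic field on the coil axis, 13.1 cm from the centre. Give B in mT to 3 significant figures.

For an N-turn flat coil, B = Nμ₀IR²/[2(R²+z²)^(3/2)] with R = 0.0907 m, z = 0.131 m.
B = 231 × 1.01×10⁻⁵ T = 2.33×10⁻³ T.

B ≈ 2.33 mT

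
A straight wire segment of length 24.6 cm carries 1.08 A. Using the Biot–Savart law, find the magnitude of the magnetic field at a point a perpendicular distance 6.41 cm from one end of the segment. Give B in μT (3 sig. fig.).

For a finite straight segment, B = (μ₀I/4πd)(sinθ₁ + sinθ₂), where θ₁, θ₂ are the angles from the perpendicular to each end.
The perpendicular foot is at one end, so the two end-offsets along the wire are 0 and L = 0.246 m.
sinθ₁ = 0/√(0²+0.0641²) = 0.0000; sinθ₂ = 0.246/√(0.246²+0.0641²) = 0.9677.
B = (4π×10⁻⁷ × 1.08) / (4π × 0.0641) × (0.0000 + 0.9677) = 1.63×10⁻⁶ T.

B ≈ 1.63 μT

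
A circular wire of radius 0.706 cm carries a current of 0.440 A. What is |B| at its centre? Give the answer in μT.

B ≈ 39.2 μT

At the centre of a circular loop the Biot–Savart law gives B = μ₀I/(2R).
B = (4π×10⁻⁷ × 0.440) / (2 × 0.00706) = 3.92×10⁻⁵ T.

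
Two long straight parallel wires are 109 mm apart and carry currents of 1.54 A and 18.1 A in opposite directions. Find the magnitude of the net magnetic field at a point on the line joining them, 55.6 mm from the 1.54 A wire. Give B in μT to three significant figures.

Each long wire gives B = μ₀I/(2πd). Distances are d₁ = 0.0556 m and d₂ = 0.0534 m.
B₁ = 5.54×10⁻⁶ T, B₂ = 6.78×10⁻⁵ T.
Between antiparallel currents both contributions point the same way, so they add. B = B₁ + B₂ = 5.54×10⁻⁶ + 6.78×10⁻⁵ = 7.33×10⁻⁵ T.

B ≈ 73.3 μT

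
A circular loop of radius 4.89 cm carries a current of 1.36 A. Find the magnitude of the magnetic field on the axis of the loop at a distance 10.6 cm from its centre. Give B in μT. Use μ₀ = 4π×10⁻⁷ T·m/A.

B ≈ 1.28 μT

On the axis of a circular loop, B = μ₀IR² / [2(R²+z²)^(3/2)].
R² + z² = (0.0489)² + (0.106)² = 0.01363 m², and (R²+z²)^(3/2) = 1.59×10⁻³ m³.
B = (4π×10⁻⁷ × 1.36 × 0.002391) / (2 × 1.59×10⁻³) = 1.28×10⁻⁶ T.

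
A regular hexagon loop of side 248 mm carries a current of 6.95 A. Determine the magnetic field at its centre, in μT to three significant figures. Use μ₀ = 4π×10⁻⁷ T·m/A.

B ≈ 19.4 μT

Each side is a finite straight segment at perpendicular distance d = a/(2 tan(π/6)) = 0.2148 m from the centre, with end-angles ±π/6.
One side contributes B₁ = (μ₀I/4πd)·2 sin(π/6) = 3.24×10⁻⁶ T.
All 6 sides add in the same direction: B = 6 × 3.24×10⁻⁶ = 1.94×10⁻⁵ T.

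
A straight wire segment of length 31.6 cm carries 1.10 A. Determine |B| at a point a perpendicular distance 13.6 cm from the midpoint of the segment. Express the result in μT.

For a finite straight segment, B = (μ₀I/4πd)(sinθ₁ + sinθ₂), where θ₁, θ₂ are the angles from the perpendicular to each end.
The perpendicular from the point meets the wire at its midpoint, so each end is L/2 = 0.158 m away along the wire.
sinθ₁ = 0.158/√(0.158²+0.136²) = 0.7579; sinθ₂ = 0.158/√(0.158²+0.136²) = 0.7579.
B = (4π×10⁻⁷ × 1.10) / (4π × 0.136) × (0.7579 + 0.7579) = 1.23×10⁻⁶ T.

B ≈ 1.23 μT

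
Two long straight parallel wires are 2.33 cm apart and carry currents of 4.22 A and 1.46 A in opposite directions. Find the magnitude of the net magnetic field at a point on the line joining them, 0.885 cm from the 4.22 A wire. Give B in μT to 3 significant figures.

B ≈ 116 μT

Each long wire gives B = μ₀I/(2πd). Distances are d₁ = 0.00885 m and d₂ = 0.01445 m.
B₁ = 9.54×10⁻⁵ T, B₂ = 2.02×10⁻⁵ T.
Between antiparallel currents both contributions point the same way, so they add. B = B₁ + B₂ = 9.54×10⁻⁵ + 2.02×10⁻⁵ = 1.16×10⁻⁴ T.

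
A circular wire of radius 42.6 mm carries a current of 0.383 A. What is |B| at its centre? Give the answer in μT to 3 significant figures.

At the centre of a circular loop the Biot–Savart law gives B = μ₀I/(2R).
B = (4π×10⁻⁷ × 0.383) / (2 × 0.0426) = 5.65×10⁻⁶ T.

B ≈ 5.65 μT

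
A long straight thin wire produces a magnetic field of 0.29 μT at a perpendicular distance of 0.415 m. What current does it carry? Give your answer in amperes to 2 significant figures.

For a long straight wire B = μ₀I/(2πd), so I = 2πdB/μ₀.
I = 2π × 0.415 × 2.90×10⁻⁷ / (4π×10⁻⁷) = 0.602 A.

I ≈ 0.60 A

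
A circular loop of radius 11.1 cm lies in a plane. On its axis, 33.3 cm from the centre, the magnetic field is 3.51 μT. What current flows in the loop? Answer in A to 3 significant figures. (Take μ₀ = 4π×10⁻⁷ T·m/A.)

On the axis of a loop, B = μ₀IR²/[2(R²+z²)^(3/2)], so I = 2B(R²+z²)^(3/2)/(μ₀R²).
R² + z² = 0.01232 + 0.1109 = 0.1232 m²; raised to 3/2 gives 4.32×10⁻² m³.
I = 2 × 3.51×10⁻⁶ × 4.32×10⁻² / (1.26×10⁻⁶ × 0.01232) = 19.6 A.

I ≈ 19.6 A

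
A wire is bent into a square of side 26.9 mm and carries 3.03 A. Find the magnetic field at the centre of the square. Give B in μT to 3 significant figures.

Each side is a finite straight segment at perpendicular distance d = a/(2 tan(π/4)) = 0.01345 m from the centre, with end-angles ±π/4.
One side contributes B₁ = (μ₀I/4πd)·2 sin(π/4) = 3.19×10⁻⁵ T.
All 4 sides add in the same direction: B = 4 × 3.19×10⁻⁵ = 1.27×10⁻⁴ T.

B ≈ 127 μT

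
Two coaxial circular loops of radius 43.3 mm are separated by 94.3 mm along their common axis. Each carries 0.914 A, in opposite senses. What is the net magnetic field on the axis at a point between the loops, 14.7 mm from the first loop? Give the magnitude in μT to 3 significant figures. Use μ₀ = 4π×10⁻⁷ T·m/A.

B ≈ 9.81 μT

Each loop contributes B = μ₀IR²/[2(R²+z²)^(3/2)] on the axis, with z measured from that loop.
Loop 1 (z = 0.0147 m): B₁ = 1.13×10⁻⁵ T. Loop 2 (z = 0.0796 m): B₂ = 1.45×10⁻⁶ T.
The fields oppose: B = |B₁ − B₂| = 9.81×10⁻⁶ T.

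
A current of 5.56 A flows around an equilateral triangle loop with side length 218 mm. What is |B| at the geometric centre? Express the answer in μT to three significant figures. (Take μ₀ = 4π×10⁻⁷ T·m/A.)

B ≈ 45.9 μT

Each side is a finite straight segment at perpendicular distance d = a/(2 tan(π/3)) = 0.06293 m from the centre, with end-angles ±π/3.
One side contributes B₁ = (μ₀I/4πd)·2 sin(π/3) = 1.53×10⁻⁵ T.
All 3 sides add in the same direction: B = 3 × 1.53×10⁻⁵ = 4.59×10⁻⁵ T.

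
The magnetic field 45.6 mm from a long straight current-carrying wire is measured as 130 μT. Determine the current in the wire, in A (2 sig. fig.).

I ≈ 30 A

For a long straight wire B = μ₀I/(2πd), so I = 2πdB/μ₀.
I = 2π × 0.0456 × 1.30×10⁻⁴ / (4π×10⁻⁷) = 29.6 A.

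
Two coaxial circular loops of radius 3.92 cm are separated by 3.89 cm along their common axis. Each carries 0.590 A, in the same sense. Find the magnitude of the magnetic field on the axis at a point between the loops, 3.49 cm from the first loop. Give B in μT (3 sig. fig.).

Each loop contributes B = μ₀IR²/[2(R²+z²)^(3/2)] on the axis, with z measured from that loop.
Loop 1 (z = 0.0349 m): B₁ = 3.94×10⁻⁶ T. Loop 2 (z = 0.004 m): B₂ = 9.31×10⁻⁶ T.
The fields add: B = B₁ + B₂ = 1.33×10⁻⁵ T.

B ≈ 13.3 μT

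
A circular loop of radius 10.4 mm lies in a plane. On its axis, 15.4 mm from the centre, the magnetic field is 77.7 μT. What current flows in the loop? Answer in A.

I ≈ 7.34 A

On the axis of a loop, B = μ₀IR²/[2(R²+z²)^(3/2)], so I = 2B(R²+z²)^(3/2)/(μ₀R²).
R² + z² = 0.0001082 + 0.0002372 = 0.0003453 m²; raised to 3/2 gives 6.42×10⁻⁶ m³.
I = 2 × 7.77×10⁻⁵ × 6.42×10⁻⁶ / (1.26×10⁻⁶ × 0.0001082) = 7.34 A.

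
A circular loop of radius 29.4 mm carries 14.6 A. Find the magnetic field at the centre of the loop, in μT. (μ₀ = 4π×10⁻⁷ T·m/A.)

At the centre of a circular loop the Biot–Savart law gives B = μ₀I/(2R).
B = (4π×10⁻⁷ × 14.6) / (2 × 0.0294) = 3.12×10⁻⁴ T.

B ≈ 312 μT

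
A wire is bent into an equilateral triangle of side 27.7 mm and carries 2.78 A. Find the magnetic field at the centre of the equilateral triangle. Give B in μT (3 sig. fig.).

B ≈ 181 μT

Each side is a finite straight segment at perpendicular distance d = a/(2 tan(π/3)) = 0.007996 m from the centre, with end-angles ±π/3.
One side contributes B₁ = (μ₀I/4πd)·2 sin(π/3) = 6.02×10⁻⁵ T.
All 3 sides add in the same direction: B = 3 × 6.02×10⁻⁵ = 1.81×10⁻⁴ T.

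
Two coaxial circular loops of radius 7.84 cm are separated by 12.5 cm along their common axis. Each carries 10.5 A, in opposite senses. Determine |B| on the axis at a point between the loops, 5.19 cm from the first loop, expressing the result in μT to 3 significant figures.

Each loop contributes B = μ₀IR²/[2(R²+z²)^(3/2)] on the axis, with z measured from that loop.
Loop 1 (z = 0.0519 m): B₁ = 4.88×10⁻⁵ T. Loop 2 (z = 0.0731 m): B₂ = 3.29×10⁻⁵ T.
The fields oppose: B = |B₁ − B₂| = 1.59×10⁻⁵ T.

B ≈ 15.9 μT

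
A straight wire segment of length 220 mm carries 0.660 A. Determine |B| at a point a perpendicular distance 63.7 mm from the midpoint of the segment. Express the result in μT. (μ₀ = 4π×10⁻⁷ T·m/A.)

For a finite straight segment, B = (μ₀I/4πd)(sinθ₁ + sinθ₂), where θ₁, θ₂ are the angles from the perpendicular to each end.
The perpendicular from the point meets the wire at its midpoint, so each end is L/2 = 0.11 m away along the wire.
sinθ₁ = 0.11/√(0.11²+0.0637²) = 0.8654; sinθ₂ = 0.11/√(0.11²+0.0637²) = 0.8654.
B = (4π×10⁻⁷ × 0.660) / (4π × 0.0637) × (0.8654 + 0.8654) = 1.79×10⁻⁶ T.

B ≈ 1.79 μT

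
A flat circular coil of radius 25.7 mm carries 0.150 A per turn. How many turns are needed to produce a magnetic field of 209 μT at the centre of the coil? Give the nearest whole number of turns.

For an N-turn coil, B = Nμ₀I/(2R). A single turn gives B₁ = 3.67×10⁻⁶ T with R = 0.0257 m.
N = B/B₁ = 2.09×10⁻⁴ / 3.67×10⁻⁶ = 56.99.

N = 57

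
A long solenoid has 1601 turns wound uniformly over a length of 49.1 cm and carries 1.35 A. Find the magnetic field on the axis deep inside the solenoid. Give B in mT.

Inside a long solenoid, B = μ₀nI with n = 3261 turns/m.
B = 4π×10⁻⁷ × 3261 × 1.35 = 5.53×10⁻³ T.

B ≈ 5.53 mT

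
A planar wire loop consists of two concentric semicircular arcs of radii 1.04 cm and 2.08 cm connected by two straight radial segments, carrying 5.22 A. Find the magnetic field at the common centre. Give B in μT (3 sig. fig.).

B ≈ 78.8 μT

The radial connectors point toward the centre, so dl × r̂ = 0 and they contribute nothing.
Each semicircle gives μ₀I/(4R): inner arc 1.58×10⁻⁴ T, outer arc 7.88×10⁻⁵ T.
The two arcs carry current in opposite angular senses, so their fields oppose: B = |1.58×10⁻⁴ − 7.88×10⁻⁵| = 7.88×10⁻⁵ T.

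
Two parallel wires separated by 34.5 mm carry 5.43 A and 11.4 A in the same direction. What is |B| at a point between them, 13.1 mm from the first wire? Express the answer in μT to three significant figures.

Each long wire gives B = μ₀I/(2πd). Distances are d₁ = 0.0131 m and d₂ = 0.0214 m.
B₁ = 8.29×10⁻⁵ T, B₂ = 1.07×10⁻⁴ T.
Between parallel currents the two contributions point in opposite directions, so they subtract. B = |B₁ − B₂| = |8.29×10⁻⁵ − 1.07×10⁻⁴| = 2.36×10⁻⁵ T.

B ≈ 23.6 μT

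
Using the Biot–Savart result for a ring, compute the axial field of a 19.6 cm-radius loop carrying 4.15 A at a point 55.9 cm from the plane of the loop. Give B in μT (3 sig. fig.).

On the axis of a circular loop, B = μ₀IR² / [2(R²+z²)^(3/2)].
R² + z² = (0.196)² + (0.559)² = 0.3509 m², and (R²+z²)^(3/2) = 0.208 m³.
B = (4π×10⁻⁷ × 4.15 × 0.03842) / (2 × 0.208) = 4.82×10⁻⁷ T.

B ≈ 0.482 μT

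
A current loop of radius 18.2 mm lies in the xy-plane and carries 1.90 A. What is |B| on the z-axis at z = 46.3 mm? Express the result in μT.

On the axis of a circular loop, B = μ₀IR² / [2(R²+z²)^(3/2)].
R² + z² = (0.0182)² + (0.0463)² = 0.002475 m², and (R²+z²)^(3/2) = 1.23×10⁻⁴ m³.
B = (4π×10⁻⁷ × 1.90 × 0.0003312) / (2 × 1.23×10⁻⁴) = 3.21×10⁻⁶ T.

B ≈ 3.21 μT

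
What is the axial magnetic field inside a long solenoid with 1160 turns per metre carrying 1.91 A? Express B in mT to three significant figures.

B ≈ 2.78 mT

Inside a long solenoid, B = μ₀nI with n = 1160 turns/m.
B = 4π×10⁻⁷ × 1160 × 1.91 = 2.78×10⁻³ T.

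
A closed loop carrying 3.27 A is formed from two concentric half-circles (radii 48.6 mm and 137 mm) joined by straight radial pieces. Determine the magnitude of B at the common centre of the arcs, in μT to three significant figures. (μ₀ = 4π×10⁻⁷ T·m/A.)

The radial connectors point toward the centre, so dl × r̂ = 0 and they contribute nothing.
Each semicircle gives μ₀I/(4R): inner arc 2.11×10⁻⁵ T, outer arc 7.50×10⁻⁶ T.
The two arcs carry current in opposite angular senses, so their fields oppose: B = |2.11×10⁻⁵ − 7.50×10⁻⁶| = 1.36×10⁻⁵ T.

B ≈ 13.6 μT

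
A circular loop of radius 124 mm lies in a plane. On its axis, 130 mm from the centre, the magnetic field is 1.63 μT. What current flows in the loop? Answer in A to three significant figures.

On the axis of a loop, B = μ₀IR²/[2(R²+z²)^(3/2)], so I = 2B(R²+z²)^(3/2)/(μ₀R²).
R² + z² = 0.01538 + 0.0169 = 0.03228 m²; raised to 3/2 gives 5.80×10⁻³ m³.
I = 2 × 1.63×10⁻⁶ × 5.80×10⁻³ / (1.26×10⁻⁶ × 0.01538) = 0.978 A.

I ≈ 0.978 A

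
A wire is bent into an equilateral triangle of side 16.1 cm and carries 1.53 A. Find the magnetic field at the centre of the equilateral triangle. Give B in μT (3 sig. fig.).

B ≈ 17.1 μT

Each side is a finite straight segment at perpendicular distance d = a/(2 tan(π/3)) = 0.04648 m from the centre, with end-angles ±π/3.
One side contributes B₁ = (μ₀I/4πd)·2 sin(π/3) = 5.70×10⁻⁶ T.
All 3 sides add in the same direction: B = 3 × 5.70×10⁻⁶ = 1.71×10⁻⁵ T.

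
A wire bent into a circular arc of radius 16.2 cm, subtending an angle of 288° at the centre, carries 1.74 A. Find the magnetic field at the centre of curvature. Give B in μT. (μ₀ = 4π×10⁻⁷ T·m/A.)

B ≈ 5.40 μT

The Biot–Savart field of a circular arc at its centre is B = μ₀Iφ/(4πR), with φ = 5.027 rad.
B = (4π×10⁻⁷ × 1.74 × 5.027) / (4π × 0.162) = 5.40×10⁻⁶ T.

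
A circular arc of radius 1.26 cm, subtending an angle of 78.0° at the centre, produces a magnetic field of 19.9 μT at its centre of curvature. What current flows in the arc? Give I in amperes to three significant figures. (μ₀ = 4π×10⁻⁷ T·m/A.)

I ≈ 1.84 A

For a circular arc, B = μ₀Iφ/(4πR) with φ in radians; here φ = 1.361 rad.
So I = 4πRB/(μ₀φ) = 4π × 0.0126 × 1.99×10⁻⁵ / (4π×10⁻⁷ × 1.361) = 1.84 A.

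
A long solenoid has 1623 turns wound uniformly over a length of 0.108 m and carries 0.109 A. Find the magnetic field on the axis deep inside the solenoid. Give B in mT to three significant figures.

Inside a long solenoid, B = μ₀nI with n = 1.503×10⁴ turns/m.
B = 4π×10⁻⁷ × 1.503×10⁴ × 0.109 = 2.06×10⁻³ T.

B ≈ 2.06 mT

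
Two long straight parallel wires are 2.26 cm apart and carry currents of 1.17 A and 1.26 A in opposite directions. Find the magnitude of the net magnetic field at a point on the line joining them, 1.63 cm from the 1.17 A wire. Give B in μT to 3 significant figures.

B ≈ 54.4 μT

Each long wire gives B = μ₀I/(2πd). Distances are d₁ = 0.0163 m and d₂ = 0.0063 m.
B₁ = 1.44×10⁻⁵ T, B₂ = 4.00×10⁻⁵ T.
Between antiparallel currents both contributions point the same way, so they add. B = B₁ + B₂ = 1.44×10⁻⁵ + 4.00×10⁻⁵ = 5.44×10⁻⁵ T.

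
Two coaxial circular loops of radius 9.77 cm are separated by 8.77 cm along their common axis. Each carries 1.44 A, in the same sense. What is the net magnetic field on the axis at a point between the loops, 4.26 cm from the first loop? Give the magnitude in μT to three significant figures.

B ≈ 14.1 μT

Each loop contributes B = μ₀IR²/[2(R²+z²)^(3/2)] on the axis, with z measured from that loop.
Loop 1 (z = 0.0426 m): B₁ = 7.13×10⁻⁶ T. Loop 2 (z = 0.0451 m): B₂ = 6.93×10⁻⁶ T.
The fields add: B = B₁ + B₂ = 1.41×10⁻⁵ T.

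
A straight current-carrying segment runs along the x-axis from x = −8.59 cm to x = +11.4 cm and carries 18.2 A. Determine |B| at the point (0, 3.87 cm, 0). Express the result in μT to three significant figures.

For a finite straight segment, B = (μ₀I/4πd)(sinθ₁ + sinθ₂), where θ₁, θ₂ are the angles from the perpendicular to each end.
The perpendicular distance is d = 0.0387 m; the end-offsets along the wire are a = 0.0859 m and b = 0.114 m.
sinθ₁ = 0.0859/√(0.0859²+0.0387²) = 0.9117; sinθ₂ = 0.114/√(0.114²+0.0387²) = 0.9469.
B = (4π×10⁻⁷ × 18.2) / (4π × 0.0387) × (0.9117 + 0.9469) = 8.74×10⁻⁵ T.

B ≈ 87.4 μT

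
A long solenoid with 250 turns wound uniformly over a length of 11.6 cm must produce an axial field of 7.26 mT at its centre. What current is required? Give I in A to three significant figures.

Inside a long solenoid B = μ₀nI with n = 2155 m⁻¹, so I = B/(μ₀n).
I = 7.26×10⁻³ / (4π×10⁻⁷ × 2155) = 2.68 A.

I ≈ 2.68 A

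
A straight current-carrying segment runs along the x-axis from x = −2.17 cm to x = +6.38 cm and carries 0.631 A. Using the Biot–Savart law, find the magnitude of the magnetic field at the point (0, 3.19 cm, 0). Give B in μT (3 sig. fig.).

For a finite straight segment, B = (μ₀I/4πd)(sinθ₁ + sinθ₂), where θ₁, θ₂ are the angles from the perpendicular to each end.
The perpendicular distance is d = 0.0319 m; the end-offsets along the wire are a = 0.0217 m and b = 0.0638 m.
sinθ₁ = 0.0217/√(0.0217²+0.0319²) = 0.5625; sinθ₂ = 0.0638/√(0.0638²+0.0319²) = 0.8944.
B = (4π×10⁻⁷ × 0.631) / (4π × 0.0319) × (0.5625 + 0.8944) = 2.88×10⁻⁶ T.

B ≈ 2.88 μT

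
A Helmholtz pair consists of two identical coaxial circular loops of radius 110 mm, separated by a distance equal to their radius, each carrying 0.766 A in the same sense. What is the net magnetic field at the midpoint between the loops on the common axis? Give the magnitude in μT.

B ≈ 6.26 μT

Each loop contributes B = μ₀IR²/[2(R²+z²)^(3/2)] on the axis, with z measured from that loop.
Loop 1 (z = 0.055 m): B₁ = 3.13×10⁻⁶ T. Loop 2 (z = 0.055 m): B₂ = 3.13×10⁻⁶ T.
The fields add: B = B₁ + B₂ = 6.26×10⁻⁶ T.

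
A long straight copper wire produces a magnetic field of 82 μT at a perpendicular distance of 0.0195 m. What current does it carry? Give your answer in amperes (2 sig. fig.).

For a long straight wire B = μ₀I/(2πd), so I = 2πdB/μ₀.
I = 2π × 0.0195 × 8.20×10⁻⁵ / (4π×10⁻⁷) = 7.99 A.

I ≈ 8.0 A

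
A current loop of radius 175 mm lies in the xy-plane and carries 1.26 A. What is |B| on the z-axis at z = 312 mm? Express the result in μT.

B ≈ 0.530 μT

On the axis of a circular loop, B = μ₀IR² / [2(R²+z²)^(3/2)].
R² + z² = (0.175)² + (0.312)² = 0.128 m², and (R²+z²)^(3/2) = 4.58×10⁻² m³.
B = (4π×10⁻⁷ × 1.26 × 0.03063) / (2 × 4.58×10⁻²) = 5.30×10⁻⁷ T.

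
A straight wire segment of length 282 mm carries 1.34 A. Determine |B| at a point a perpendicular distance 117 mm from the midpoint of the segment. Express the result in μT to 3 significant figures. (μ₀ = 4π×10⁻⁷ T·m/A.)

B ≈ 1.76 μT

For a finite straight segment, B = (μ₀I/4πd)(sinθ₁ + sinθ₂), where θ₁, θ₂ are the angles from the perpendicular to each end.
The perpendicular from the point meets the wire at its midpoint, so each end is L/2 = 0.141 m away along the wire.
sinθ₁ = 0.141/√(0.141²+0.117²) = 0.7696; sinθ₂ = 0.141/√(0.141²+0.117²) = 0.7696.
B = (4π×10⁻⁷ × 1.34) / (4π × 0.117) × (0.7696 + 0.7696) = 1.76×10⁻⁶ T.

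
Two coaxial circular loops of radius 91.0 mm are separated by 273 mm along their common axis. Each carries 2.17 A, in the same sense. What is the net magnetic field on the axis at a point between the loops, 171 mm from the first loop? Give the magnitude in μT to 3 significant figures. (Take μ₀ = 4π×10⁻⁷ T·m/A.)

B ≈ 5.97 μT

Each loop contributes B = μ₀IR²/[2(R²+z²)^(3/2)] on the axis, with z measured from that loop.
Loop 1 (z = 0.171 m): B₁ = 1.55×10⁻⁶ T. Loop 2 (z = 0.102 m): B₂ = 4.42×10⁻⁶ T.
The fields add: B = B₁ + B₂ = 5.97×10⁻⁶ T.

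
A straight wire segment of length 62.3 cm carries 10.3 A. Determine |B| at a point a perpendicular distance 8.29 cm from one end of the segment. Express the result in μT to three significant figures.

B ≈ 12.3 μT

For a finite straight segment, B = (μ₀I/4πd)(sinθ₁ + sinθ₂), where θ₁, θ₂ are the angles from the perpendicular to each end.
The perpendicular foot is at one end, so the two end-offsets along the wire are 0 and L = 0.623 m.
sinθ₁ = 0/√(0²+0.0829²) = 0.0000; sinθ₂ = 0.623/√(0.623²+0.0829²) = 0.9913.
B = (4π×10⁻⁷ × 10.3) / (4π × 0.0829) × (0.0000 + 0.9913) = 1.23×10⁻⁵ T.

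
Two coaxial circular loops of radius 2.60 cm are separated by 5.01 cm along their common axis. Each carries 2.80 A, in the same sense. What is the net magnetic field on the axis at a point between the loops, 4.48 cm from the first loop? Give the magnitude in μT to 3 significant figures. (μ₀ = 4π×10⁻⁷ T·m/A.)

Each loop contributes B = μ₀IR²/[2(R²+z²)^(3/2)] on the axis, with z measured from that loop.
Loop 1 (z = 0.0448 m): B₁ = 8.56×10⁻⁶ T. Loop 2 (z = 0.0053 m): B₂ = 6.37×10⁻⁵ T.
The fields add: B = B₁ + B₂ = 7.22×10⁻⁵ T.

B ≈ 72.2 μT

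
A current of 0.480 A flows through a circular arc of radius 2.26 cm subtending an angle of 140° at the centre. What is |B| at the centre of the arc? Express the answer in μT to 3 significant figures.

B ≈ 5.19 μT

The Biot–Savart field of a circular arc at its centre is B = μ₀Iφ/(4πR), with φ = 2.443 rad.
B = (4π×10⁻⁷ × 0.480 × 2.443) / (4π × 0.0226) = 5.19×10⁻⁶ T.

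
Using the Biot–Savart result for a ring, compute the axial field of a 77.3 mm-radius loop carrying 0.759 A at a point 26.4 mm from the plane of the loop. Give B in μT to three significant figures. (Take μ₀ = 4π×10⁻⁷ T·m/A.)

On the axis of a circular loop, B = μ₀IR² / [2(R²+z²)^(3/2)].
R² + z² = (0.0773)² + (0.0264)² = 0.006672 m², and (R²+z²)^(3/2) = 5.45×10⁻⁴ m³.
B = (4π×10⁻⁷ × 0.759 × 0.005975) / (2 × 5.45×10⁻⁴) = 5.23×10⁻⁶ T.

B ≈ 5.23 μT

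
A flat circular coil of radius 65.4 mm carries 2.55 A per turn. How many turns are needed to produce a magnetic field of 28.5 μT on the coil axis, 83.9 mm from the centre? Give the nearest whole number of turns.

N = 5

For an N-turn coil, B = Nμ₀IR²/[2(R²+z²)^(3/2)]. A single turn gives B₁ = 5.69×10⁻⁶ T with R = 0.0654 m, z = 0.0839 m.
N = B/B₁ = 2.85×10⁻⁵ / 5.69×10⁻⁶ = 5.01.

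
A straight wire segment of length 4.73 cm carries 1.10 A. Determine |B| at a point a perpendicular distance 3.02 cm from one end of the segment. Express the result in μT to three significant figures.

For a finite straight segment, B = (μ₀I/4πd)(sinθ₁ + sinθ₂), where θ₁, θ₂ are the angles from the perpendicular to each end.
The perpendicular foot is at one end, so the two end-offsets along the wire are 0 and L = 0.0473 m.
sinθ₁ = 0/√(0²+0.0302²) = 0.0000; sinθ₂ = 0.0473/√(0.0473²+0.0302²) = 0.8429.
B = (4π×10⁻⁷ × 1.10) / (4π × 0.0302) × (0.0000 + 0.8429) = 3.07×10⁻⁶ T.

B ≈ 3.07 μT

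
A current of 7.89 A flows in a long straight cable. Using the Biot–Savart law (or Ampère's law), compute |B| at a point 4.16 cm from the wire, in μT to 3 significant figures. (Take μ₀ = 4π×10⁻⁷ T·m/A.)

For an infinitely long straight wire, B = μ₀I/(2πd).
B = (4π×10⁻⁷ × 7.89) / (2π × 0.0416) = 3.79×10⁻⁵ T.

B ≈ 37.9 μT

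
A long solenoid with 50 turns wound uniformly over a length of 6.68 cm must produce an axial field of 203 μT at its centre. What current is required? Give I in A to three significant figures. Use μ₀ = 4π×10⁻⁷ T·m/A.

Inside a long solenoid B = μ₀nI with n = 748.5 m⁻¹, so I = B/(μ₀n).
I = 2.03×10⁻⁴ / (4π×10⁻⁷ × 748.5) = 0.216 A.

I ≈ 0.216 A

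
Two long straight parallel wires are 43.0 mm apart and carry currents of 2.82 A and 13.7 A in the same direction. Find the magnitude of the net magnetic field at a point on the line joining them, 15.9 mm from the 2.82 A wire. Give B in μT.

Each long wire gives B = μ₀I/(2πd). Distances are d₁ = 0.0159 m and d₂ = 0.0271 m.
B₁ = 3.55×10⁻⁵ T, B₂ = 1.01×10⁻⁴ T.
Between parallel currents the two contributions point in opposite directions, so they subtract. B = |B₁ − B₂| = |3.55×10⁻⁵ − 1.01×10⁻⁴| = 6.56×10⁻⁵ T.

B ≈ 65.6 μT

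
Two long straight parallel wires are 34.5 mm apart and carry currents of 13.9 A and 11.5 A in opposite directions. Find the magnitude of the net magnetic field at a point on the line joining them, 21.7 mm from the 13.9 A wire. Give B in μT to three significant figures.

B ≈ 308 μT

Each long wire gives B = μ₀I/(2πd). Distances are d₁ = 0.0217 m and d₂ = 0.0128 m.
B₁ = 1.28×10⁻⁴ T, B₂ = 1.80×10⁻⁴ T.
Between antiparallel currents both contributions point the same way, so they add. B = B₁ + B₂ = 1.28×10⁻⁴ + 1.80×10⁻⁴ = 3.08×10⁻⁴ T.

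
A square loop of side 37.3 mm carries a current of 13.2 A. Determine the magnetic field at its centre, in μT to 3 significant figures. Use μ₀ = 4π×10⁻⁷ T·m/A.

Each side is a finite straight segment at perpendicular distance d = a/(2 tan(π/4)) = 0.01865 m from the centre, with end-angles ±π/4.
One side contributes B₁ = (μ₀I/4πd)·2 sin(π/4) = 1.00×10⁻⁴ T.
All 4 sides add in the same direction: B = 4 × 1.00×10⁻⁴ = 4.00×10⁻⁴ T.

B ≈ 400 μT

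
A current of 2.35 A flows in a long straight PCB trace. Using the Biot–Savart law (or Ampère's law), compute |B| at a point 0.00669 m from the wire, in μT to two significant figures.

B ≈ 70 μT

For an infinitely long straight wire, B = μ₀I/(2πd).
B = (4π×10⁻⁷ × 2.35) / (2π × 0.00669) = 7.03×10⁻⁵ T.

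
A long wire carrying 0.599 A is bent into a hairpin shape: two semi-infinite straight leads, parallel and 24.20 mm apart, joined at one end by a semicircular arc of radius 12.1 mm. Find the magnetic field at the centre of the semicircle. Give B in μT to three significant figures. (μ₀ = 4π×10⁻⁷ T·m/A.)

B ≈ 25.5 μT

The semicircular arc contributes B_arc = μ₀I·π/(4πR) = μ₀I/(4R) = 1.56×10⁻⁵ T.
Each semi-infinite lead is at perpendicular distance R = 0.0121 m from the centre, with the perpendicular foot at its near end, so it contributes μ₀I/(4πR); both point the same way, together 9.90×10⁻⁶ T.
Arc and leads all point the same direction: B = 1.56×10⁻⁵ + 9.90×10⁻⁶ = 2.55×10⁻⁵ T.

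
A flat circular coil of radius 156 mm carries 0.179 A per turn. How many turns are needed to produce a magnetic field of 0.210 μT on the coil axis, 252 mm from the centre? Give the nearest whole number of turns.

N = 2

For an N-turn coil, B = Nμ₀IR²/[2(R²+z²)^(3/2)]. A single turn gives B₁ = 1.05×10⁻⁷ T with R = 0.156 m, z = 0.252 m.
N = B/B₁ = 2.10×10⁻⁷ / 1.05×10⁻⁷ = 2.00.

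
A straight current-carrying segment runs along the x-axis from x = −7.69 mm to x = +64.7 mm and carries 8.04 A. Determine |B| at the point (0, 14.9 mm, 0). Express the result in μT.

For a finite straight segment, B = (μ₀I/4πd)(sinθ₁ + sinθ₂), where θ₁, θ₂ are the angles from the perpendicular to each end.
The perpendicular distance is d = 0.0149 m; the end-offsets along the wire are a = 0.00769 m and b = 0.0647 m.
sinθ₁ = 0.00769/√(0.00769²+0.0149²) = 0.4586; sinθ₂ = 0.0647/√(0.0647²+0.0149²) = 0.9745.
B = (4π×10⁻⁷ × 8.04) / (4π × 0.0149) × (0.4586 + 0.9745) = 7.73×10⁻⁵ T.

B ≈ 77.3 μT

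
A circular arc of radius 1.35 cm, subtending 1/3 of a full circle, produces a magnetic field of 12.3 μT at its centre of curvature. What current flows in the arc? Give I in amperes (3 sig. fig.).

I ≈ 0.793 A

For a circular arc, B = μ₀Iφ/(4πR) with φ in radians; here φ = 2.094 rad.
So I = 4πRB/(μ₀φ) = 4π × 0.0135 × 1.23×10⁻⁵ / (4π×10⁻⁷ × 2.094) = 0.793 A.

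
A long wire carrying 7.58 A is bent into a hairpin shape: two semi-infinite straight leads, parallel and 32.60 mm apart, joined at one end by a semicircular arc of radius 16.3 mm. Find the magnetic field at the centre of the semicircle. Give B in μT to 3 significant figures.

B ≈ 239 μT

The semicircular arc contributes B_arc = μ₀I·π/(4πR) = μ₀I/(4R) = 1.46×10⁻⁴ T.
Each semi-infinite lead is at perpendicular distance R = 0.0163 m from the centre, with the perpendicular foot at its near end, so it contributes μ₀I/(4πR); both point the same way, together 9.30×10⁻⁵ T.
Arc and leads all point the same direction: B = 1.46×10⁻⁴ + 9.30×10⁻⁵ = 2.39×10⁻⁴ T.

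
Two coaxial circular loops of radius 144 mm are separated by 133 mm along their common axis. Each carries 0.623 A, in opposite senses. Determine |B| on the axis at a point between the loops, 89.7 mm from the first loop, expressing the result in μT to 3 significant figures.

B ≈ 0.725 μT

Each loop contributes B = μ₀IR²/[2(R²+z²)^(3/2)] on the axis, with z measured from that loop.
Loop 1 (z = 0.0897 m): B₁ = 1.66×10⁻⁶ T. Loop 2 (z = 0.0433 m): B₂ = 2.39×10⁻⁶ T.
The fields oppose: B = |B₁ − B₂| = 7.25×10⁻⁷ T.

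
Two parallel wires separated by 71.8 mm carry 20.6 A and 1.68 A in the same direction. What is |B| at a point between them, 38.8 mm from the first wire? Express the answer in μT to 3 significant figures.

Each long wire gives B = μ₀I/(2πd). Distances are d₁ = 0.0388 m and d₂ = 0.033 m.
B₁ = 1.06×10⁻⁴ T, B₂ = 1.02×10⁻⁵ T.
Between parallel currents the two contributions point in opposite directions, so they subtract. B = |B₁ − B₂| = |1.06×10⁻⁴ − 1.02×10⁻⁵| = 9.60×10⁻⁵ T.

B ≈ 96.0 μT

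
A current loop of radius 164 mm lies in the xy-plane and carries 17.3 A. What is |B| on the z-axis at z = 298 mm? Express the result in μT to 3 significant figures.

On the axis of a circular loop, B = μ₀IR² / [2(R²+z²)^(3/2)].
R² + z² = (0.164)² + (0.298)² = 0.1157 m², and (R²+z²)^(3/2) = 3.94×10⁻² m³.
B = (4π×10⁻⁷ × 17.3 × 0.0269) / (2 × 3.94×10⁻²) = 7.43×10⁻⁶ T.

B ≈ 7.43 μT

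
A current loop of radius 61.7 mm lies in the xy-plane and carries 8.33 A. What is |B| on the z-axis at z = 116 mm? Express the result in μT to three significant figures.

B ≈ 8.78 μT

On the axis of a circular loop, B = μ₀IR² / [2(R²+z²)^(3/2)].
R² + z² = (0.0617)² + (0.116)² = 0.01726 m², and (R²+z²)^(3/2) = 2.27×10⁻³ m³.
B = (4π×10⁻⁷ × 8.33 × 0.003807) / (2 × 2.27×10⁻³) = 8.78×10⁻⁶ T.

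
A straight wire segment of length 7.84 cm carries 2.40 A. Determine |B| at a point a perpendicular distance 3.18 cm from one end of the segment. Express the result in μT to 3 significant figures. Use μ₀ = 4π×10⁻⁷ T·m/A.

B ≈ 6.99 μT

For a finite straight segment, B = (μ₀I/4πd)(sinθ₁ + sinθ₂), where θ₁, θ₂ are the angles from the perpendicular to each end.
The perpendicular foot is at one end, so the two end-offsets along the wire are 0 and L = 0.0784 m.
sinθ₁ = 0/√(0²+0.0318²) = 0.0000; sinθ₂ = 0.0784/√(0.0784²+0.0318²) = 0.9267.
B = (4π×10⁻⁷ × 2.40) / (4π × 0.0318) × (0.0000 + 0.9267) = 6.99×10⁻⁶ T.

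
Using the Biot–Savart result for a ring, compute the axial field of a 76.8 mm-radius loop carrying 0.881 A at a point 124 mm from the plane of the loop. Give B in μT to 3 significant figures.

On the axis of a circular loop, B = μ₀IR² / [2(R²+z²)^(3/2)].
R² + z² = (0.0768)² + (0.124)² = 0.02127 m², and (R²+z²)^(3/2) = 3.10×10⁻³ m³.
B = (4π×10⁻⁷ × 0.881 × 0.005898) / (2 × 3.10×10⁻³) = 1.05×10⁻⁶ T.

B ≈ 1.05 μT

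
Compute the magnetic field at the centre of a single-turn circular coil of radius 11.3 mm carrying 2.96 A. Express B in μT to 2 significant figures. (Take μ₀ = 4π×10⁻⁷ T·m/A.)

B ≈ 160 μT

At the centre of a circular loop the Biot–Savart law gives B = μ₀I/(2R).
B = (4π×10⁻⁷ × 2.96) / (2 × 0.0113) = 1.65×10⁻⁴ T.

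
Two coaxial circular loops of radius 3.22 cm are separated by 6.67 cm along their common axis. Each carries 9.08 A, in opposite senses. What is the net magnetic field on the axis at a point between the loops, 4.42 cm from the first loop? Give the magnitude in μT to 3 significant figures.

B ≈ 61.4 μT

Each loop contributes B = μ₀IR²/[2(R²+z²)^(3/2)] on the axis, with z measured from that loop.
Loop 1 (z = 0.0442 m): B₁ = 3.62×10⁻⁵ T. Loop 2 (z = 0.0225 m): B₂ = 9.76×10⁻⁵ T.
The fields oppose: B = |B₁ − B₂| = 6.14×10⁻⁵ T.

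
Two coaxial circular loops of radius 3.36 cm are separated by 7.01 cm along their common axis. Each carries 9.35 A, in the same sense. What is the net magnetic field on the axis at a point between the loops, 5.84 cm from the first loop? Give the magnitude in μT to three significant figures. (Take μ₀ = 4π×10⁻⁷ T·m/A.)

B ≈ 169 μT

Each loop contributes B = μ₀IR²/[2(R²+z²)^(3/2)] on the axis, with z measured from that loop.
Loop 1 (z = 0.0584 m): B₁ = 2.17×10⁻⁵ T. Loop 2 (z = 0.0117 m): B₂ = 1.47×10⁻⁴ T.
The fields add: B = B₁ + B₂ = 1.69×10⁻⁴ T.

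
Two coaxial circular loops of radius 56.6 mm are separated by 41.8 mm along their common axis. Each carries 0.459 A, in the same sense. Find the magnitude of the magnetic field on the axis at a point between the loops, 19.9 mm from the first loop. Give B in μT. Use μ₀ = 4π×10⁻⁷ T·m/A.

B ≈ 8.41 μT

Each loop contributes B = μ₀IR²/[2(R²+z²)^(3/2)] on the axis, with z measured from that loop.
Loop 1 (z = 0.0199 m): B₁ = 4.28×10⁻⁶ T. Loop 2 (z = 0.0219 m): B₂ = 4.13×10⁻⁶ T.
The fields add: B = B₁ + B₂ = 8.41×10⁻⁶ T.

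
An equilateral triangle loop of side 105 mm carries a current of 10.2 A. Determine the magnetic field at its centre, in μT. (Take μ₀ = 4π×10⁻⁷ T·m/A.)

Each side is a finite straight segment at perpendicular distance d = a/(2 tan(π/3)) = 0.03031 m from the centre, with end-angles ±π/3.
One side contributes B₁ = (μ₀I/4πd)·2 sin(π/3) = 5.83×10⁻⁵ T.
All 3 sides add in the same direction: B = 3 × 5.83×10⁻⁵ = 1.75×10⁻⁴ T.

B ≈ 175 μT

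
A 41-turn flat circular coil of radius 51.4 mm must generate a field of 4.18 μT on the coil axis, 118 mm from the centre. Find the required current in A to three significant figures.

For an N-turn coil, B = Nμ₀IR²/[2(R²+z²)^(3/2)] with R = 0.0514 m, z = 0.118 m, so I = 2B(R²+z²)^(3/2)/(Nμ₀R²) = 2 × 4.18×10⁻⁶ × 2.13×10⁻³ / (41 × 4π×10⁻⁷ × 0.002642) = 0.131 A.

I ≈ 0.131 A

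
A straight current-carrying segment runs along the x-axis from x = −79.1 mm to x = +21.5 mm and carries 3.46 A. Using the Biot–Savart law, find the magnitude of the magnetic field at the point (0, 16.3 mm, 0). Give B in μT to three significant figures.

For a finite straight segment, B = (μ₀I/4πd)(sinθ₁ + sinθ₂), where θ₁, θ₂ are the angles from the perpendicular to each end.
The perpendicular distance is d = 0.0163 m; the end-offsets along the wire are a = 0.0791 m and b = 0.0215 m.
sinθ₁ = 0.0791/√(0.0791²+0.0163²) = 0.9794; sinθ₂ = 0.0215/√(0.0215²+0.0163²) = 0.7969.
B = (4π×10⁻⁷ × 3.46) / (4π × 0.0163) × (0.9794 + 0.7969) = 3.77×10⁻⁵ T.

B ≈ 37.7 μT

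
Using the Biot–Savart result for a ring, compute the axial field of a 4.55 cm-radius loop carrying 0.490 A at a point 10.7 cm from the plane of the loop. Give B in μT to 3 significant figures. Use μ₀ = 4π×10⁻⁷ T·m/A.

B ≈ 0.405 μT

On the axis of a circular loop, B = μ₀IR² / [2(R²+z²)^(3/2)].
R² + z² = (0.0455)² + (0.107)² = 0.01352 m², and (R²+z²)^(3/2) = 1.57×10⁻³ m³.
B = (4π×10⁻⁷ × 0.490 × 0.00207) / (2 × 1.57×10⁻³) = 4.05×10⁻⁷ T.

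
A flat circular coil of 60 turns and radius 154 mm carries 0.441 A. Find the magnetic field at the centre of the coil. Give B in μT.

B ≈ 108 μT

For an N-turn flat coil, B = Nμ₀I/(2R) with R = 0.154 m.
B = 60 × 1.80×10⁻⁶ T = 1.08×10⁻⁴ T.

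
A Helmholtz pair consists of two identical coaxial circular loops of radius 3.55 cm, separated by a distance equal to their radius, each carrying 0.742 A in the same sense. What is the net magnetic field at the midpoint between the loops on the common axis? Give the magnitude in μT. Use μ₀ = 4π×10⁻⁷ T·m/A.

B ≈ 18.8 μT

Each loop contributes B = μ₀IR²/[2(R²+z²)^(3/2)] on the axis, with z measured from that loop.
Loop 1 (z = 0.01775 m): B₁ = 9.40×10⁻⁶ T. Loop 2 (z = 0.01775 m): B₂ = 9.40×10⁻⁶ T.
The fields add: B = B₁ + B₂ = 1.88×10⁻⁵ T.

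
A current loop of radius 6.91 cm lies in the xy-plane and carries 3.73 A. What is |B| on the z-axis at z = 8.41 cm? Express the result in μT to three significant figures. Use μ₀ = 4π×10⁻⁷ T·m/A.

B ≈ 8.68 μT

On the axis of a circular loop, B = μ₀IR² / [2(R²+z²)^(3/2)].
R² + z² = (0.0691)² + (0.0841)² = 0.01185 m², and (R²+z²)^(3/2) = 1.29×10⁻³ m³.
B = (4π×10⁻⁷ × 3.73 × 0.004775) / (2 × 1.29×10⁻³) = 8.68×10⁻⁶ T.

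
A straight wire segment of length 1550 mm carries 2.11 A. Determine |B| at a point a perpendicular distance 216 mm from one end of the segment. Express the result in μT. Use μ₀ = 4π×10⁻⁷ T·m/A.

For a finite straight segment, B = (μ₀I/4πd)(sinθ₁ + sinθ₂), where θ₁, θ₂ are the angles from the perpendicular to each end.
The perpendicular foot is at one end, so the two end-offsets along the wire are 0 and L = 1.55 m.
sinθ₁ = 0/√(0²+0.216²) = 0.0000; sinθ₂ = 1.55/√(1.55²+0.216²) = 0.9904.
B = (4π×10⁻⁷ × 2.11) / (4π × 0.216) × (0.0000 + 0.9904) = 9.68×10⁻⁷ T.

B ≈ 0.968 μT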